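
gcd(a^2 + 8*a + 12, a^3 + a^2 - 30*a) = a + 6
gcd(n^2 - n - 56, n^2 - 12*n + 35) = 1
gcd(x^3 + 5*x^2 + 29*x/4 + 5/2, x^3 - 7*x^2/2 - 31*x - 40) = x^2 + 9*x/2 + 5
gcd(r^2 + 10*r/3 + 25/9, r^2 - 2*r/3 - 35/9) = r + 5/3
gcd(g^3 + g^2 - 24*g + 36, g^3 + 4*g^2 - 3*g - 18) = g - 2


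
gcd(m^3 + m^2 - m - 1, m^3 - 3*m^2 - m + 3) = m^2 - 1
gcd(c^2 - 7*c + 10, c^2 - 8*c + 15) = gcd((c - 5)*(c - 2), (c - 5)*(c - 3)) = c - 5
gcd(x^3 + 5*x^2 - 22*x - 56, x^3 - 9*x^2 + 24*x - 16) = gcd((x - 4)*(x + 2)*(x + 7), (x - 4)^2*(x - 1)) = x - 4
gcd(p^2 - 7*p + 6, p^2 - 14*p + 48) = p - 6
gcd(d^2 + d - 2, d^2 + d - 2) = d^2 + d - 2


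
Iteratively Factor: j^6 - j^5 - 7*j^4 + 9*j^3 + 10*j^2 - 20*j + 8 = (j - 1)*(j^5 - 7*j^3 + 2*j^2 + 12*j - 8) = (j - 1)^2*(j^4 + j^3 - 6*j^2 - 4*j + 8) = (j - 1)^2*(j + 2)*(j^3 - j^2 - 4*j + 4) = (j - 1)^2*(j + 2)^2*(j^2 - 3*j + 2) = (j - 1)^3*(j + 2)^2*(j - 2)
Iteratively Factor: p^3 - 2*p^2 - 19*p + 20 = (p - 5)*(p^2 + 3*p - 4) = (p - 5)*(p - 1)*(p + 4)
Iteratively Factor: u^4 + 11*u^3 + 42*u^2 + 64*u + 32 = (u + 2)*(u^3 + 9*u^2 + 24*u + 16) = (u + 1)*(u + 2)*(u^2 + 8*u + 16) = (u + 1)*(u + 2)*(u + 4)*(u + 4)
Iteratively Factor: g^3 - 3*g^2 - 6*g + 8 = (g - 4)*(g^2 + g - 2) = (g - 4)*(g - 1)*(g + 2)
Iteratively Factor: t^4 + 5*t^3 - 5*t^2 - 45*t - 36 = (t + 4)*(t^3 + t^2 - 9*t - 9) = (t + 3)*(t + 4)*(t^2 - 2*t - 3) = (t - 3)*(t + 3)*(t + 4)*(t + 1)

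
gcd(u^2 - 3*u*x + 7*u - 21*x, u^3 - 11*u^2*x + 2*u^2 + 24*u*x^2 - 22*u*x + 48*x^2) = -u + 3*x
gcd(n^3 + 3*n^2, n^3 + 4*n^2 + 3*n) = n^2 + 3*n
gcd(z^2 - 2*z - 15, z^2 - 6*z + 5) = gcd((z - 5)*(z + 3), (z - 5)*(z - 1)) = z - 5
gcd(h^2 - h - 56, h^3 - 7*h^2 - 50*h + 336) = h^2 - h - 56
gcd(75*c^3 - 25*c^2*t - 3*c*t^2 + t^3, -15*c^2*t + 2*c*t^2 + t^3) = -15*c^2 + 2*c*t + t^2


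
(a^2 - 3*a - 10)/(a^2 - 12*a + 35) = (a + 2)/(a - 7)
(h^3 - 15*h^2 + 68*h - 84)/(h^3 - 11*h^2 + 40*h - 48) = (h^3 - 15*h^2 + 68*h - 84)/(h^3 - 11*h^2 + 40*h - 48)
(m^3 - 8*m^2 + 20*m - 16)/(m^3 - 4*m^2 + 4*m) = (m - 4)/m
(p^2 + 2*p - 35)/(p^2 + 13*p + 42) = (p - 5)/(p + 6)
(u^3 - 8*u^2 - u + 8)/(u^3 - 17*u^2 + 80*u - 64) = (u + 1)/(u - 8)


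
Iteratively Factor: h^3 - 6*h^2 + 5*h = (h)*(h^2 - 6*h + 5) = h*(h - 5)*(h - 1)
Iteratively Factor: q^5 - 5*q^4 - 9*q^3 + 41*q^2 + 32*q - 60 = (q - 5)*(q^4 - 9*q^2 - 4*q + 12) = (q - 5)*(q + 2)*(q^3 - 2*q^2 - 5*q + 6) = (q - 5)*(q + 2)^2*(q^2 - 4*q + 3) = (q - 5)*(q - 3)*(q + 2)^2*(q - 1)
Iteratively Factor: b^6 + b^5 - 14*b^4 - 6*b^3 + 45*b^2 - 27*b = (b - 3)*(b^5 + 4*b^4 - 2*b^3 - 12*b^2 + 9*b) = (b - 3)*(b + 3)*(b^4 + b^3 - 5*b^2 + 3*b) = (b - 3)*(b - 1)*(b + 3)*(b^3 + 2*b^2 - 3*b) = (b - 3)*(b - 1)^2*(b + 3)*(b^2 + 3*b) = (b - 3)*(b - 1)^2*(b + 3)^2*(b)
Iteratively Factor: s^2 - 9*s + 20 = (s - 4)*(s - 5)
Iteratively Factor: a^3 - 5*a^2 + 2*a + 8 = (a - 4)*(a^2 - a - 2) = (a - 4)*(a - 2)*(a + 1)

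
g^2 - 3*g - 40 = (g - 8)*(g + 5)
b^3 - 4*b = b*(b - 2)*(b + 2)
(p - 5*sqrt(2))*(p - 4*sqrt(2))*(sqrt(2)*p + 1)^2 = 2*p^4 - 16*sqrt(2)*p^3 + 45*p^2 + 71*sqrt(2)*p + 40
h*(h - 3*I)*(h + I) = h^3 - 2*I*h^2 + 3*h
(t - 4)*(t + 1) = t^2 - 3*t - 4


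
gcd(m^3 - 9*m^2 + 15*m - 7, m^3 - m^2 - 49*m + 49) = m^2 - 8*m + 7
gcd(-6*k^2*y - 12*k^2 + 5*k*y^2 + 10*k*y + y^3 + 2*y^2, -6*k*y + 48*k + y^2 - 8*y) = 1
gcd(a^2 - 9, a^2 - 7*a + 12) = a - 3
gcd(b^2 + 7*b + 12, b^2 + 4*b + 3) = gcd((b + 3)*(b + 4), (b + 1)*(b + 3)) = b + 3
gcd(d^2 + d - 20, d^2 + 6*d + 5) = d + 5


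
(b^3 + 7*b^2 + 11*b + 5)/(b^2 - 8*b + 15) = (b^3 + 7*b^2 + 11*b + 5)/(b^2 - 8*b + 15)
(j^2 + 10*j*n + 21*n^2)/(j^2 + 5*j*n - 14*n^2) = (j + 3*n)/(j - 2*n)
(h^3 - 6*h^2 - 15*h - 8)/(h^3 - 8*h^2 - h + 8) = (h + 1)/(h - 1)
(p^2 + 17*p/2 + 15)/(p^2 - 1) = (p^2 + 17*p/2 + 15)/(p^2 - 1)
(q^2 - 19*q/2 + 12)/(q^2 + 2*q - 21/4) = 2*(q - 8)/(2*q + 7)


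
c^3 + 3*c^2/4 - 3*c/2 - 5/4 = (c - 5/4)*(c + 1)^2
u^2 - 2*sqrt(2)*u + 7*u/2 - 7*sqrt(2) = (u + 7/2)*(u - 2*sqrt(2))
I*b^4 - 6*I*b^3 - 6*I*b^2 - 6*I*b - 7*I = (b - 7)*(b + 1)*(b + I)*(I*b + 1)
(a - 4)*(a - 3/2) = a^2 - 11*a/2 + 6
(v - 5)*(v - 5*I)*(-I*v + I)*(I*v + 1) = v^4 - 6*v^3 - 6*I*v^3 + 36*I*v^2 + 30*v - 30*I*v - 25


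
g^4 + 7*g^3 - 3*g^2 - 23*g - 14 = (g - 2)*(g + 1)^2*(g + 7)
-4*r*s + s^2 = s*(-4*r + s)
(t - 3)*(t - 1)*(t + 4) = t^3 - 13*t + 12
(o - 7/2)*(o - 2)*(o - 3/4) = o^3 - 25*o^2/4 + 89*o/8 - 21/4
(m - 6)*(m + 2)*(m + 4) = m^3 - 28*m - 48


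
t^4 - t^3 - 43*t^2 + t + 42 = (t - 7)*(t - 1)*(t + 1)*(t + 6)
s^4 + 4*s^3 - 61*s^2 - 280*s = s*(s - 8)*(s + 5)*(s + 7)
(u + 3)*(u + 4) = u^2 + 7*u + 12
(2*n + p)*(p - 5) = 2*n*p - 10*n + p^2 - 5*p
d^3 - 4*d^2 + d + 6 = (d - 3)*(d - 2)*(d + 1)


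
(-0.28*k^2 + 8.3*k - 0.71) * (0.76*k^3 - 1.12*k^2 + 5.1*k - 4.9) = -0.2128*k^5 + 6.6216*k^4 - 11.2636*k^3 + 44.4972*k^2 - 44.291*k + 3.479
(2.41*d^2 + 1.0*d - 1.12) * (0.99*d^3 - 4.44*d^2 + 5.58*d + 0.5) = 2.3859*d^5 - 9.7104*d^4 + 7.899*d^3 + 11.7578*d^2 - 5.7496*d - 0.56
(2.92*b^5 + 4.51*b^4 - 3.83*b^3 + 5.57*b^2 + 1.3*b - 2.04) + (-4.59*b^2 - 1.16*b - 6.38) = 2.92*b^5 + 4.51*b^4 - 3.83*b^3 + 0.98*b^2 + 0.14*b - 8.42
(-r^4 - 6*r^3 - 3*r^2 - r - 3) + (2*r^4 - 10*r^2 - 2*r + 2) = r^4 - 6*r^3 - 13*r^2 - 3*r - 1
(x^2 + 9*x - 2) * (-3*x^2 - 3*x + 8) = -3*x^4 - 30*x^3 - 13*x^2 + 78*x - 16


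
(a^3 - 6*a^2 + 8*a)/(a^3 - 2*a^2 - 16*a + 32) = a/(a + 4)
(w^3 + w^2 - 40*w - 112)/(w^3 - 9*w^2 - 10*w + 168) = (w + 4)/(w - 6)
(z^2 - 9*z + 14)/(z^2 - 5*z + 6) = (z - 7)/(z - 3)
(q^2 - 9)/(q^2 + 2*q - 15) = (q + 3)/(q + 5)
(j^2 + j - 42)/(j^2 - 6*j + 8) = (j^2 + j - 42)/(j^2 - 6*j + 8)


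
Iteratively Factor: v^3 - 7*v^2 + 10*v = (v - 2)*(v^2 - 5*v) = (v - 5)*(v - 2)*(v)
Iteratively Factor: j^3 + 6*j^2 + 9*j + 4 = (j + 4)*(j^2 + 2*j + 1) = (j + 1)*(j + 4)*(j + 1)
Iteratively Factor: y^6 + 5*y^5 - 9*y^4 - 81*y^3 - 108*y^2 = (y - 4)*(y^5 + 9*y^4 + 27*y^3 + 27*y^2) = (y - 4)*(y + 3)*(y^4 + 6*y^3 + 9*y^2) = (y - 4)*(y + 3)^2*(y^3 + 3*y^2) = y*(y - 4)*(y + 3)^2*(y^2 + 3*y) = y*(y - 4)*(y + 3)^3*(y)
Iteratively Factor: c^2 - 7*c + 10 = (c - 5)*(c - 2)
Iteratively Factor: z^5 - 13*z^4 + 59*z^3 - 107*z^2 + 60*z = (z - 5)*(z^4 - 8*z^3 + 19*z^2 - 12*z) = (z - 5)*(z - 1)*(z^3 - 7*z^2 + 12*z) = (z - 5)*(z - 3)*(z - 1)*(z^2 - 4*z) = z*(z - 5)*(z - 3)*(z - 1)*(z - 4)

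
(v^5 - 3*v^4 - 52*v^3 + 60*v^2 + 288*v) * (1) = v^5 - 3*v^4 - 52*v^3 + 60*v^2 + 288*v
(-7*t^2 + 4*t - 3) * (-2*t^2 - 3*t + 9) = 14*t^4 + 13*t^3 - 69*t^2 + 45*t - 27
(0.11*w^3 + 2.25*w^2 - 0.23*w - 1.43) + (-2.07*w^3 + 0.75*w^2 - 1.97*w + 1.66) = -1.96*w^3 + 3.0*w^2 - 2.2*w + 0.23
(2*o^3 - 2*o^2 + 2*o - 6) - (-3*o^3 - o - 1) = 5*o^3 - 2*o^2 + 3*o - 5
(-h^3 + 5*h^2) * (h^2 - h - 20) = -h^5 + 6*h^4 + 15*h^3 - 100*h^2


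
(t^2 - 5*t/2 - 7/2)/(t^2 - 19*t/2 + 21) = (t + 1)/(t - 6)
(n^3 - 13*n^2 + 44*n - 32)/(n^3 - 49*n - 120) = (n^2 - 5*n + 4)/(n^2 + 8*n + 15)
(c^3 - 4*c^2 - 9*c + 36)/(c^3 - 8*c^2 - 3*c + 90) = (c^2 - 7*c + 12)/(c^2 - 11*c + 30)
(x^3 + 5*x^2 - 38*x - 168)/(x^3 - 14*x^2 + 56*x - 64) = (x^3 + 5*x^2 - 38*x - 168)/(x^3 - 14*x^2 + 56*x - 64)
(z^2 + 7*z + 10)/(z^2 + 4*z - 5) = (z + 2)/(z - 1)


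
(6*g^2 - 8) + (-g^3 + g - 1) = -g^3 + 6*g^2 + g - 9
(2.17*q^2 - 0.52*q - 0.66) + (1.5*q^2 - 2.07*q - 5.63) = 3.67*q^2 - 2.59*q - 6.29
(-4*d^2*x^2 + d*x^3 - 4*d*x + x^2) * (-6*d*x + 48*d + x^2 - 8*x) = 24*d^3*x^3 - 192*d^3*x^2 - 10*d^2*x^4 + 80*d^2*x^3 + 24*d^2*x^2 - 192*d^2*x + d*x^5 - 8*d*x^4 - 10*d*x^3 + 80*d*x^2 + x^4 - 8*x^3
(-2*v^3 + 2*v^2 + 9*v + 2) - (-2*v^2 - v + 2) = -2*v^3 + 4*v^2 + 10*v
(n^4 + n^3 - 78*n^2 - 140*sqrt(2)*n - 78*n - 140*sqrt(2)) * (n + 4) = n^5 + 5*n^4 - 74*n^3 - 390*n^2 - 140*sqrt(2)*n^2 - 700*sqrt(2)*n - 312*n - 560*sqrt(2)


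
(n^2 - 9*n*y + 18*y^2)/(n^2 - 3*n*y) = (n - 6*y)/n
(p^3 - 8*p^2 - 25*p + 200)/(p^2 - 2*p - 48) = (p^2 - 25)/(p + 6)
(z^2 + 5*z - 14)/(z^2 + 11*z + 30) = (z^2 + 5*z - 14)/(z^2 + 11*z + 30)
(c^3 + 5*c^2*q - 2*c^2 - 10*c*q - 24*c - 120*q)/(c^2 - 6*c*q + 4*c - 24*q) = (-c^2 - 5*c*q + 6*c + 30*q)/(-c + 6*q)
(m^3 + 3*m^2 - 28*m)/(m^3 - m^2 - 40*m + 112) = m/(m - 4)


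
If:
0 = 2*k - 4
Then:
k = 2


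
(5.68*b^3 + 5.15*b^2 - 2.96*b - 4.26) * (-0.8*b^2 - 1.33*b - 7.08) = -4.544*b^5 - 11.6744*b^4 - 44.6959*b^3 - 29.1172*b^2 + 26.6226*b + 30.1608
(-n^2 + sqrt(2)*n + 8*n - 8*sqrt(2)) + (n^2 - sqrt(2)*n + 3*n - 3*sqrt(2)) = 11*n - 11*sqrt(2)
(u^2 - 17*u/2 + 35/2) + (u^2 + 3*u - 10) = 2*u^2 - 11*u/2 + 15/2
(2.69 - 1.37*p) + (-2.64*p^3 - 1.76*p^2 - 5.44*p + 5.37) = -2.64*p^3 - 1.76*p^2 - 6.81*p + 8.06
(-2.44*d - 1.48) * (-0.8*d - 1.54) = 1.952*d^2 + 4.9416*d + 2.2792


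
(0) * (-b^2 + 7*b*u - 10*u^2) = 0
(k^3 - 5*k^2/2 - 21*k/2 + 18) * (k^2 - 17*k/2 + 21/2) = k^5 - 11*k^4 + 85*k^3/4 + 81*k^2 - 1053*k/4 + 189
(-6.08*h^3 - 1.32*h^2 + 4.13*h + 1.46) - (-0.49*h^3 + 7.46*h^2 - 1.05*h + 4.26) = -5.59*h^3 - 8.78*h^2 + 5.18*h - 2.8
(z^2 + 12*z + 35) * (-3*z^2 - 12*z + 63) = -3*z^4 - 48*z^3 - 186*z^2 + 336*z + 2205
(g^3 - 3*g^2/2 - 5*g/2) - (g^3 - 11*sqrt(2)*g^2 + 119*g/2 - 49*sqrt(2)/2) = -3*g^2/2 + 11*sqrt(2)*g^2 - 62*g + 49*sqrt(2)/2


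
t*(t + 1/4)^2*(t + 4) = t^4 + 9*t^3/2 + 33*t^2/16 + t/4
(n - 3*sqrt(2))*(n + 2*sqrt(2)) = n^2 - sqrt(2)*n - 12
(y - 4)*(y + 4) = y^2 - 16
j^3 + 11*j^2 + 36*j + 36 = (j + 2)*(j + 3)*(j + 6)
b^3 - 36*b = b*(b - 6)*(b + 6)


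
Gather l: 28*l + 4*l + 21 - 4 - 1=32*l + 16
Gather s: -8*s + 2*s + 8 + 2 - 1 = 9 - 6*s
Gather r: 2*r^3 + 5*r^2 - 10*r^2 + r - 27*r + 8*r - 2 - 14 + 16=2*r^3 - 5*r^2 - 18*r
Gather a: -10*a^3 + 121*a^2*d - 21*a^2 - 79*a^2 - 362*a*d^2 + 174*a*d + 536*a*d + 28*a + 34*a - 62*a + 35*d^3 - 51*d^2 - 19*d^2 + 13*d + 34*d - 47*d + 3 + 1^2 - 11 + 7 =-10*a^3 + a^2*(121*d - 100) + a*(-362*d^2 + 710*d) + 35*d^3 - 70*d^2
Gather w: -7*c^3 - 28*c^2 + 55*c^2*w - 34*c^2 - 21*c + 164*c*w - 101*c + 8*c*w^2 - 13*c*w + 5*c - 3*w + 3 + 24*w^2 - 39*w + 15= -7*c^3 - 62*c^2 - 117*c + w^2*(8*c + 24) + w*(55*c^2 + 151*c - 42) + 18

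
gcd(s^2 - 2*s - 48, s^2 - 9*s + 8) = s - 8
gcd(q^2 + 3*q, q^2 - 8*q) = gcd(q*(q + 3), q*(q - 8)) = q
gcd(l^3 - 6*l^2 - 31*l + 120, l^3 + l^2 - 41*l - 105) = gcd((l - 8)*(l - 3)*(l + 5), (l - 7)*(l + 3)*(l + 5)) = l + 5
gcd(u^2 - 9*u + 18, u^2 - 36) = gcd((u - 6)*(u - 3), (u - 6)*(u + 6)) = u - 6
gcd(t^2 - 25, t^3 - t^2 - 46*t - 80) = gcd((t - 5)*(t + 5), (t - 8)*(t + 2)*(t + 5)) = t + 5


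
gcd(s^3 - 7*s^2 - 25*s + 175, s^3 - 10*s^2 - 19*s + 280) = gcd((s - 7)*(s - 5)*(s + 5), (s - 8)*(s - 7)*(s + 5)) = s^2 - 2*s - 35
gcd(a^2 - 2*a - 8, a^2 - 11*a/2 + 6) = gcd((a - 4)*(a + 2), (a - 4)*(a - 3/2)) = a - 4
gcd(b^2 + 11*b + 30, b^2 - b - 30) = b + 5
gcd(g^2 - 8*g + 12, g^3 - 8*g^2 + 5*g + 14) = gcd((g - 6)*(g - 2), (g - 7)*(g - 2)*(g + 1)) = g - 2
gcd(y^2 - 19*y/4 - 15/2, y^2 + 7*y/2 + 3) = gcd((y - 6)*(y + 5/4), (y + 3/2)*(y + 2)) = 1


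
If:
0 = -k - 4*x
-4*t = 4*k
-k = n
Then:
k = -4*x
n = 4*x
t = 4*x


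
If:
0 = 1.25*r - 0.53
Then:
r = 0.42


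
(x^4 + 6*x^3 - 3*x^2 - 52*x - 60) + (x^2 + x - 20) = x^4 + 6*x^3 - 2*x^2 - 51*x - 80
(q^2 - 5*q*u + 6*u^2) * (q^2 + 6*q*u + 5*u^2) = q^4 + q^3*u - 19*q^2*u^2 + 11*q*u^3 + 30*u^4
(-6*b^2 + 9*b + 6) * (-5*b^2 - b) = 30*b^4 - 39*b^3 - 39*b^2 - 6*b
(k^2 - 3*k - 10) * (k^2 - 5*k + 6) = k^4 - 8*k^3 + 11*k^2 + 32*k - 60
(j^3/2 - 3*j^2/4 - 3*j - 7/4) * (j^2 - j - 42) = j^5/2 - 5*j^4/4 - 93*j^3/4 + 131*j^2/4 + 511*j/4 + 147/2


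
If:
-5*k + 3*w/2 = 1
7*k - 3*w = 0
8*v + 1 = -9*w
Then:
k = -2/3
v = 13/8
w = -14/9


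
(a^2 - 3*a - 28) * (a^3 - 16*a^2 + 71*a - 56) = a^5 - 19*a^4 + 91*a^3 + 179*a^2 - 1820*a + 1568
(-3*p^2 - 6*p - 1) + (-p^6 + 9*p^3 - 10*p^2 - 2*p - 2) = -p^6 + 9*p^3 - 13*p^2 - 8*p - 3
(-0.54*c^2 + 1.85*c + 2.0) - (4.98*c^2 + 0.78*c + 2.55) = -5.52*c^2 + 1.07*c - 0.55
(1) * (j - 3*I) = j - 3*I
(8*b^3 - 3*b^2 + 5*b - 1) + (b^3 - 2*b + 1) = 9*b^3 - 3*b^2 + 3*b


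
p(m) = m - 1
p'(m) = 1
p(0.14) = -0.86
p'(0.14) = 1.00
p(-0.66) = -1.66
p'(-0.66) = 1.00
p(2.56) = 1.56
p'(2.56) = 1.00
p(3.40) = 2.40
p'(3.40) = 1.00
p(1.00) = 0.00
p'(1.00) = 1.00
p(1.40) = 0.40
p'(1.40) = 1.00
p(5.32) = 4.32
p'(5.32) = 1.00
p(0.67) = -0.33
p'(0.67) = 1.00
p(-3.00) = -4.00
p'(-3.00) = 1.00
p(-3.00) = -4.00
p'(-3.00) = 1.00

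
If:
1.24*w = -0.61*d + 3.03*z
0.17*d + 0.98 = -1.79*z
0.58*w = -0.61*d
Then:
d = 4.08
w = -4.29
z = -0.94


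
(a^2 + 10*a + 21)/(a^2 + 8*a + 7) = (a + 3)/(a + 1)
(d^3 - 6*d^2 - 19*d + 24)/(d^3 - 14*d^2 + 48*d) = (d^2 + 2*d - 3)/(d*(d - 6))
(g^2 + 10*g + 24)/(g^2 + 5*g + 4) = (g + 6)/(g + 1)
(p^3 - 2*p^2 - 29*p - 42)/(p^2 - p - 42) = (p^2 + 5*p + 6)/(p + 6)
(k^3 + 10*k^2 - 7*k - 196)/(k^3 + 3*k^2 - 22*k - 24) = (k^2 + 14*k + 49)/(k^2 + 7*k + 6)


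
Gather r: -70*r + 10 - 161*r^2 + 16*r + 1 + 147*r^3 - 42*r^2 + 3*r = 147*r^3 - 203*r^2 - 51*r + 11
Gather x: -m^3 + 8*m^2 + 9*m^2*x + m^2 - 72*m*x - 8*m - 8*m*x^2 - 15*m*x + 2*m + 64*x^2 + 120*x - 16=-m^3 + 9*m^2 - 6*m + x^2*(64 - 8*m) + x*(9*m^2 - 87*m + 120) - 16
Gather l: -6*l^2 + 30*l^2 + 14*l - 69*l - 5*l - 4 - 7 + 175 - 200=24*l^2 - 60*l - 36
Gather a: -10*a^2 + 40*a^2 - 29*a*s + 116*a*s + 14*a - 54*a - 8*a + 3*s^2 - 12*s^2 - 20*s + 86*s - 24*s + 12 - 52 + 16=30*a^2 + a*(87*s - 48) - 9*s^2 + 42*s - 24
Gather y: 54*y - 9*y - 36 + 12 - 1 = 45*y - 25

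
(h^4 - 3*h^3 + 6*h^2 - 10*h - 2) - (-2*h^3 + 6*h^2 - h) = h^4 - h^3 - 9*h - 2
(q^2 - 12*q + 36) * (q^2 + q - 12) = q^4 - 11*q^3 + 12*q^2 + 180*q - 432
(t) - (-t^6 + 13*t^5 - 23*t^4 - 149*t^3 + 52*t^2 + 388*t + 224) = t^6 - 13*t^5 + 23*t^4 + 149*t^3 - 52*t^2 - 387*t - 224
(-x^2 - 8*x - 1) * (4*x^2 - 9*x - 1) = -4*x^4 - 23*x^3 + 69*x^2 + 17*x + 1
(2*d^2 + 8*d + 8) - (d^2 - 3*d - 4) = d^2 + 11*d + 12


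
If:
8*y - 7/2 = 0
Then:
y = 7/16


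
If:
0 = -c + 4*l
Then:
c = 4*l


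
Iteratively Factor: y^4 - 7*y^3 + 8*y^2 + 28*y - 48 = (y - 4)*(y^3 - 3*y^2 - 4*y + 12) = (y - 4)*(y - 2)*(y^2 - y - 6) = (y - 4)*(y - 3)*(y - 2)*(y + 2)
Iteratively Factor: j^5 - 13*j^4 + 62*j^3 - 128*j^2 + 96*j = (j)*(j^4 - 13*j^3 + 62*j^2 - 128*j + 96) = j*(j - 4)*(j^3 - 9*j^2 + 26*j - 24) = j*(j - 4)*(j - 2)*(j^2 - 7*j + 12) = j*(j - 4)*(j - 3)*(j - 2)*(j - 4)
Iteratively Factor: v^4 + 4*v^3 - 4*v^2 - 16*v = (v - 2)*(v^3 + 6*v^2 + 8*v) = v*(v - 2)*(v^2 + 6*v + 8) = v*(v - 2)*(v + 4)*(v + 2)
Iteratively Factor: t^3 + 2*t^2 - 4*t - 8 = (t - 2)*(t^2 + 4*t + 4) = (t - 2)*(t + 2)*(t + 2)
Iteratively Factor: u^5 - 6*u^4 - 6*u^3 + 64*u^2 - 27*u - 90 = (u + 1)*(u^4 - 7*u^3 + u^2 + 63*u - 90) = (u - 5)*(u + 1)*(u^3 - 2*u^2 - 9*u + 18) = (u - 5)*(u - 3)*(u + 1)*(u^2 + u - 6) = (u - 5)*(u - 3)*(u + 1)*(u + 3)*(u - 2)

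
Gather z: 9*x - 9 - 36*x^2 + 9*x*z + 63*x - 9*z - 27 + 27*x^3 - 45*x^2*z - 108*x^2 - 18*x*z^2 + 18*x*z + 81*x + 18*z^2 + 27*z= 27*x^3 - 144*x^2 + 153*x + z^2*(18 - 18*x) + z*(-45*x^2 + 27*x + 18) - 36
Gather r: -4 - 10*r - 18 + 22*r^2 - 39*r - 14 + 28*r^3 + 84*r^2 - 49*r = 28*r^3 + 106*r^2 - 98*r - 36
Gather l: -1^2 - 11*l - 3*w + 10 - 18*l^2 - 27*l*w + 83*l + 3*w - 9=-18*l^2 + l*(72 - 27*w)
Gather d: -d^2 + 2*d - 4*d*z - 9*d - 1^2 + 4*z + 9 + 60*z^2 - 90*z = -d^2 + d*(-4*z - 7) + 60*z^2 - 86*z + 8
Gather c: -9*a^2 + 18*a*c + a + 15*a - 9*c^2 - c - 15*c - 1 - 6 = -9*a^2 + 16*a - 9*c^2 + c*(18*a - 16) - 7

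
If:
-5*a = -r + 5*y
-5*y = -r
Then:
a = 0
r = 5*y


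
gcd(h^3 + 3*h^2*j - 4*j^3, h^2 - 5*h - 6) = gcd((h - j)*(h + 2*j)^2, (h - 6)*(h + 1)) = 1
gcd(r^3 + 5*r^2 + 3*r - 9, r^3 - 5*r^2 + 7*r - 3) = r - 1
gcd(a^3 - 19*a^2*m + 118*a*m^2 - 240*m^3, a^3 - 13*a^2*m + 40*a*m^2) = a^2 - 13*a*m + 40*m^2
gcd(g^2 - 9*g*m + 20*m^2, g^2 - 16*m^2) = g - 4*m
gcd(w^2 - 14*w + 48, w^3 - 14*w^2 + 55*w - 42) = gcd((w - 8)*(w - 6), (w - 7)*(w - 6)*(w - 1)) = w - 6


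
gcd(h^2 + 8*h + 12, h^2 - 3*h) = 1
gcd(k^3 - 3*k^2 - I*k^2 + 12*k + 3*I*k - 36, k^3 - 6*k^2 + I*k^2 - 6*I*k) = 1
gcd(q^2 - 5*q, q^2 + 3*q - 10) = 1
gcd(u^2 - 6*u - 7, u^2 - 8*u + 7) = u - 7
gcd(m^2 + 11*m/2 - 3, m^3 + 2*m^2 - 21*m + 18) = m + 6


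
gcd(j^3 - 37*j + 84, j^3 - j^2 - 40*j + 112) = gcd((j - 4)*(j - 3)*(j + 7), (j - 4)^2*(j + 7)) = j^2 + 3*j - 28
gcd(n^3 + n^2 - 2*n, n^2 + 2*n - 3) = n - 1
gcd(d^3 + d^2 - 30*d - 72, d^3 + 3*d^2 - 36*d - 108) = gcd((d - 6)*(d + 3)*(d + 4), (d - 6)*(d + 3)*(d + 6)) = d^2 - 3*d - 18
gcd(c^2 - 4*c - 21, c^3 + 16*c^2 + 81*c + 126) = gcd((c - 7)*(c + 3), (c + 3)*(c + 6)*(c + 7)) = c + 3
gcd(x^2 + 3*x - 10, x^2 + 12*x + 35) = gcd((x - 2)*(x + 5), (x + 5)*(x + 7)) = x + 5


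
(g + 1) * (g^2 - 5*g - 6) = g^3 - 4*g^2 - 11*g - 6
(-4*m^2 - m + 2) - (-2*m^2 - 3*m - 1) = -2*m^2 + 2*m + 3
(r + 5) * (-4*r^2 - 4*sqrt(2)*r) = -4*r^3 - 20*r^2 - 4*sqrt(2)*r^2 - 20*sqrt(2)*r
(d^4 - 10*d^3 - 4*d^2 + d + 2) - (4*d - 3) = d^4 - 10*d^3 - 4*d^2 - 3*d + 5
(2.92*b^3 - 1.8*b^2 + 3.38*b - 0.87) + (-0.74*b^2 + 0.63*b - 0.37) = 2.92*b^3 - 2.54*b^2 + 4.01*b - 1.24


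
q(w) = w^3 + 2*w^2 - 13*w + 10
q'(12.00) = 467.00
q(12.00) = 1870.00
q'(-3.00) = 2.00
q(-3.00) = 40.00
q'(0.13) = -12.43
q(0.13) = 8.35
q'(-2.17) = -7.55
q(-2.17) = 37.41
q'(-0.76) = -14.31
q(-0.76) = 20.60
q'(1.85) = 4.67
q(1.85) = -0.87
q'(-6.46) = 86.35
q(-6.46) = -92.14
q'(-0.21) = -13.71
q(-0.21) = 12.81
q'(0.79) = -7.97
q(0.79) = 1.47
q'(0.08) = -12.66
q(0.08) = 8.97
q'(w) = 3*w^2 + 4*w - 13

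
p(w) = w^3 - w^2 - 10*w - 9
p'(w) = 3*w^2 - 2*w - 10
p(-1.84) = -0.22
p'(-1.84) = 3.84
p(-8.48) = -605.91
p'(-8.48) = 222.69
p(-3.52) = -29.80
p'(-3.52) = 34.21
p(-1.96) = -0.77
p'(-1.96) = 5.44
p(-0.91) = -1.48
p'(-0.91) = -5.70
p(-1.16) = -0.31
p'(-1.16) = -3.64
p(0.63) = -15.45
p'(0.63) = -10.07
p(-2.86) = -11.97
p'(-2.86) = 20.26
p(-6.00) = -201.00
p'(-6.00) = 110.00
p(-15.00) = -3459.00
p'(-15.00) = 695.00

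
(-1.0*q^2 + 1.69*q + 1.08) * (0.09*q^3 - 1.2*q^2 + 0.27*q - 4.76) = -0.09*q^5 + 1.3521*q^4 - 2.2008*q^3 + 3.9203*q^2 - 7.7528*q - 5.1408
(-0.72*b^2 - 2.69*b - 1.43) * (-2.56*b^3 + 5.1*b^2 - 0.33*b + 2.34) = 1.8432*b^5 + 3.2144*b^4 - 9.8206*b^3 - 8.0901*b^2 - 5.8227*b - 3.3462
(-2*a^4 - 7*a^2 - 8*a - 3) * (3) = -6*a^4 - 21*a^2 - 24*a - 9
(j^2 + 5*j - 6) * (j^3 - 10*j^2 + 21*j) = j^5 - 5*j^4 - 35*j^3 + 165*j^2 - 126*j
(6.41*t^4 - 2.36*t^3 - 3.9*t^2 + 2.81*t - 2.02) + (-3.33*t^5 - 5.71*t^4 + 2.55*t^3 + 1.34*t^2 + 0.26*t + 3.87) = -3.33*t^5 + 0.7*t^4 + 0.19*t^3 - 2.56*t^2 + 3.07*t + 1.85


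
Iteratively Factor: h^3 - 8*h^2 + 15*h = (h - 5)*(h^2 - 3*h) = h*(h - 5)*(h - 3)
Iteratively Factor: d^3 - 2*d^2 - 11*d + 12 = (d - 4)*(d^2 + 2*d - 3) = (d - 4)*(d + 3)*(d - 1)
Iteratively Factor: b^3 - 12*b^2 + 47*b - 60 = (b - 4)*(b^2 - 8*b + 15) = (b - 4)*(b - 3)*(b - 5)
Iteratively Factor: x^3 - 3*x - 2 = (x + 1)*(x^2 - x - 2) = (x - 2)*(x + 1)*(x + 1)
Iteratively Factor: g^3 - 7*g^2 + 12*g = (g - 4)*(g^2 - 3*g) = g*(g - 4)*(g - 3)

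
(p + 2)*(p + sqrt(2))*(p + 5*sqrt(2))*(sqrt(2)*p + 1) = sqrt(2)*p^4 + 2*sqrt(2)*p^3 + 13*p^3 + 16*sqrt(2)*p^2 + 26*p^2 + 10*p + 32*sqrt(2)*p + 20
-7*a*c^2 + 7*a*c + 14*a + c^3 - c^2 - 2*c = (-7*a + c)*(c - 2)*(c + 1)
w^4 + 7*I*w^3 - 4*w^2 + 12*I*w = w*(w - I)*(w + 2*I)*(w + 6*I)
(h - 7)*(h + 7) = h^2 - 49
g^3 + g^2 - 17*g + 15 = (g - 3)*(g - 1)*(g + 5)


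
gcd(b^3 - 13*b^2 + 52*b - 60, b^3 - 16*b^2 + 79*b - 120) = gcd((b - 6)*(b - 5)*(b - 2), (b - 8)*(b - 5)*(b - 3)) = b - 5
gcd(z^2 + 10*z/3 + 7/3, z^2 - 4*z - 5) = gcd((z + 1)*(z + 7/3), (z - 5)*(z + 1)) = z + 1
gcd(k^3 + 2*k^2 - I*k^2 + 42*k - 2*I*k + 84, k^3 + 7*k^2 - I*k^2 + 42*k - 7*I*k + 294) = k^2 - I*k + 42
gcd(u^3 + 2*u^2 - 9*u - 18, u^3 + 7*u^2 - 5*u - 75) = u - 3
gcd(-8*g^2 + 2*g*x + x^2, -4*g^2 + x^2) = -2*g + x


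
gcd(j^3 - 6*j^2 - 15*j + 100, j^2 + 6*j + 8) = j + 4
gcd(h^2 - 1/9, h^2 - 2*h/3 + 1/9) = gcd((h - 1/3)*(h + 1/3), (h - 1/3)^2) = h - 1/3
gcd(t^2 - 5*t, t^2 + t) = t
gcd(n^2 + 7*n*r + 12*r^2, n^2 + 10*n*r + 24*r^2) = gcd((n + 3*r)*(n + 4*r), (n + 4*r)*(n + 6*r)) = n + 4*r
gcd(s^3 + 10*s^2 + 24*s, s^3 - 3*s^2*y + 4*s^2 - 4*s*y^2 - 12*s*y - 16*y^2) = s + 4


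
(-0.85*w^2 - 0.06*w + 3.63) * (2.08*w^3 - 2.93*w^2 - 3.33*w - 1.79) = -1.768*w^5 + 2.3657*w^4 + 10.5567*w^3 - 8.9146*w^2 - 11.9805*w - 6.4977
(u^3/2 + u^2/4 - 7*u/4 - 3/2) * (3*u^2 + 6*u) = 3*u^5/2 + 15*u^4/4 - 15*u^3/4 - 15*u^2 - 9*u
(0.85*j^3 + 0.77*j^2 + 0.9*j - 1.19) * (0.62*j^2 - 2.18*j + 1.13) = 0.527*j^5 - 1.3756*j^4 - 0.1601*j^3 - 1.8297*j^2 + 3.6112*j - 1.3447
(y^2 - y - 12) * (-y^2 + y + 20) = -y^4 + 2*y^3 + 31*y^2 - 32*y - 240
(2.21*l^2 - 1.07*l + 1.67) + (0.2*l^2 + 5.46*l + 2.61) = 2.41*l^2 + 4.39*l + 4.28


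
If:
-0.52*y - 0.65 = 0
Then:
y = -1.25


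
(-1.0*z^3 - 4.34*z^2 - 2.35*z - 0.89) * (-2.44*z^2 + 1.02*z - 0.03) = 2.44*z^5 + 9.5696*z^4 + 1.3372*z^3 - 0.0952000000000002*z^2 - 0.8373*z + 0.0267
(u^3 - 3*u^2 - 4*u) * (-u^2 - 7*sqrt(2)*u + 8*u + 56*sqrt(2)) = -u^5 - 7*sqrt(2)*u^4 + 11*u^4 - 20*u^3 + 77*sqrt(2)*u^3 - 140*sqrt(2)*u^2 - 32*u^2 - 224*sqrt(2)*u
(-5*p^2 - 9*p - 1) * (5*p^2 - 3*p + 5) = -25*p^4 - 30*p^3 - 3*p^2 - 42*p - 5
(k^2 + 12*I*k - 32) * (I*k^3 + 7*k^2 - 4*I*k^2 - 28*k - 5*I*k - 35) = I*k^5 - 5*k^4 - 4*I*k^4 + 20*k^3 + 47*I*k^3 - 199*k^2 - 208*I*k^2 + 896*k - 260*I*k + 1120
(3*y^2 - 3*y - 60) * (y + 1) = 3*y^3 - 63*y - 60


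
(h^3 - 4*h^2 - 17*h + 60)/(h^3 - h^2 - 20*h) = (h - 3)/h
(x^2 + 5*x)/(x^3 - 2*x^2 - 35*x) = 1/(x - 7)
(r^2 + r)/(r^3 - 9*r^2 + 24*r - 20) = r*(r + 1)/(r^3 - 9*r^2 + 24*r - 20)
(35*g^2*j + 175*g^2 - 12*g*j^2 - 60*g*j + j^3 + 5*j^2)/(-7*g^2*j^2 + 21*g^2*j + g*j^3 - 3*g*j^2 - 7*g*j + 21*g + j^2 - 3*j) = (-5*g*j - 25*g + j^2 + 5*j)/(g*j^2 - 3*g*j + j - 3)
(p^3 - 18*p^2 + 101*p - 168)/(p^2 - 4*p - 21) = (p^2 - 11*p + 24)/(p + 3)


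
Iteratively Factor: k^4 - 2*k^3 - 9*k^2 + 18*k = (k - 3)*(k^3 + k^2 - 6*k) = (k - 3)*(k + 3)*(k^2 - 2*k) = k*(k - 3)*(k + 3)*(k - 2)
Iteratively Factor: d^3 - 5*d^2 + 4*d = (d - 1)*(d^2 - 4*d) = d*(d - 1)*(d - 4)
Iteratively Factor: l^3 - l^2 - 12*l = (l - 4)*(l^2 + 3*l) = (l - 4)*(l + 3)*(l)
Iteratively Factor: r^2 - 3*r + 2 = (r - 2)*(r - 1)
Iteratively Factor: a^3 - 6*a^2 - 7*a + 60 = (a + 3)*(a^2 - 9*a + 20) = (a - 4)*(a + 3)*(a - 5)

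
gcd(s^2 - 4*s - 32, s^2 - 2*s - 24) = s + 4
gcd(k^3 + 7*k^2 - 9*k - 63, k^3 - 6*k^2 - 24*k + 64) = 1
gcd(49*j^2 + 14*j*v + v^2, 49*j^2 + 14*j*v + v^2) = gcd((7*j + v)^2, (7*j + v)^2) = 49*j^2 + 14*j*v + v^2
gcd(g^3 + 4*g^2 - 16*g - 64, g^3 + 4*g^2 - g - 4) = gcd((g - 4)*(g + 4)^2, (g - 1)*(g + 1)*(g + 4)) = g + 4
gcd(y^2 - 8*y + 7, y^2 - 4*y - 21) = y - 7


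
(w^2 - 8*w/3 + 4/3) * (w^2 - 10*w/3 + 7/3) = w^4 - 6*w^3 + 113*w^2/9 - 32*w/3 + 28/9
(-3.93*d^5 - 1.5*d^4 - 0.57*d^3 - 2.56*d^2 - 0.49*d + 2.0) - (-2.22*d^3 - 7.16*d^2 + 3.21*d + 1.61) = -3.93*d^5 - 1.5*d^4 + 1.65*d^3 + 4.6*d^2 - 3.7*d + 0.39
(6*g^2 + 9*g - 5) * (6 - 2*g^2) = -12*g^4 - 18*g^3 + 46*g^2 + 54*g - 30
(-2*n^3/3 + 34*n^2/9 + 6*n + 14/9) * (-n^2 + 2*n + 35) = 2*n^5/3 - 46*n^4/9 - 196*n^3/9 + 428*n^2/3 + 1918*n/9 + 490/9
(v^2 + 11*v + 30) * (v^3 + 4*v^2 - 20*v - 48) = v^5 + 15*v^4 + 54*v^3 - 148*v^2 - 1128*v - 1440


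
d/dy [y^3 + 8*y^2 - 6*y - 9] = 3*y^2 + 16*y - 6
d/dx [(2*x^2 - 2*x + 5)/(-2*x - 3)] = 4*(-x^2 - 3*x + 4)/(4*x^2 + 12*x + 9)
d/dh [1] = 0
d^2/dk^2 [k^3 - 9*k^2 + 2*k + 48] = 6*k - 18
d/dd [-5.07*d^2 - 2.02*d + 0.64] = -10.14*d - 2.02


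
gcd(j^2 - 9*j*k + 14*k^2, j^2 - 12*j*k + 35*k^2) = j - 7*k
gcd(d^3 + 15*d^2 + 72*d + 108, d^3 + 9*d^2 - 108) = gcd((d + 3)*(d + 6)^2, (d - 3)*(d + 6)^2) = d^2 + 12*d + 36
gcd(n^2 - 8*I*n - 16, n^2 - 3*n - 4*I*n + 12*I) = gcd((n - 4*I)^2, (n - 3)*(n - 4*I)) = n - 4*I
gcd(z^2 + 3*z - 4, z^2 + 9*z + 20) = z + 4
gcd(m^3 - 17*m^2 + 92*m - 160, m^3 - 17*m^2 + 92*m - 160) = m^3 - 17*m^2 + 92*m - 160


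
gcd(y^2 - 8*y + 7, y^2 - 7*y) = y - 7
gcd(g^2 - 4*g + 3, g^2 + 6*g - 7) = g - 1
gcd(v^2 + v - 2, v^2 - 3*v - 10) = v + 2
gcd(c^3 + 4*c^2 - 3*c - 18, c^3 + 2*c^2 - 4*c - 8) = c - 2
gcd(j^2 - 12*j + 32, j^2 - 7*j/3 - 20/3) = j - 4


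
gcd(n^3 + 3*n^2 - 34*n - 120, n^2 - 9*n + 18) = n - 6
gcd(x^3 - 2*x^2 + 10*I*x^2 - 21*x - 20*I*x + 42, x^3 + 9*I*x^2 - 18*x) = x + 3*I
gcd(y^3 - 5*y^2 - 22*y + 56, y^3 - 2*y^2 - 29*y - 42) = y - 7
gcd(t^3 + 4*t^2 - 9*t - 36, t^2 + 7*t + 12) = t^2 + 7*t + 12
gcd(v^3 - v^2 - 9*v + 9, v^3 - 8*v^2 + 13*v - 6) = v - 1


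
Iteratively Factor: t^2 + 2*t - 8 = (t + 4)*(t - 2)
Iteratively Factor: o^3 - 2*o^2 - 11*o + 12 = (o - 1)*(o^2 - o - 12) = (o - 1)*(o + 3)*(o - 4)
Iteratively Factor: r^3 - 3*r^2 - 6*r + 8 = (r - 1)*(r^2 - 2*r - 8) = (r - 1)*(r + 2)*(r - 4)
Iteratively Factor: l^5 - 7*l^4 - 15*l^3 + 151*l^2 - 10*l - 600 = (l + 4)*(l^4 - 11*l^3 + 29*l^2 + 35*l - 150) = (l + 2)*(l + 4)*(l^3 - 13*l^2 + 55*l - 75) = (l - 5)*(l + 2)*(l + 4)*(l^2 - 8*l + 15) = (l - 5)^2*(l + 2)*(l + 4)*(l - 3)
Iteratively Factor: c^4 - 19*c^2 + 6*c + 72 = (c + 2)*(c^3 - 2*c^2 - 15*c + 36) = (c - 3)*(c + 2)*(c^2 + c - 12) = (c - 3)*(c + 2)*(c + 4)*(c - 3)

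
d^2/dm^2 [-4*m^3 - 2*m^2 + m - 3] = -24*m - 4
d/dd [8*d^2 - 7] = 16*d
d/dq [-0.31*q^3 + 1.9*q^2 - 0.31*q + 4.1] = -0.93*q^2 + 3.8*q - 0.31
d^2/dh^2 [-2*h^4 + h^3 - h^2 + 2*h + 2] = -24*h^2 + 6*h - 2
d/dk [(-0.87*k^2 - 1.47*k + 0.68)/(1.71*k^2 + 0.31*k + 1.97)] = (2.244*k^2 - 5.7534*k - 3.1067)/(2.9241*k^4 + 1.0602*k^3 + 6.8335*k^2 + 1.2214*k + 3.8809)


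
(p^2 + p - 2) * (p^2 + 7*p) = p^4 + 8*p^3 + 5*p^2 - 14*p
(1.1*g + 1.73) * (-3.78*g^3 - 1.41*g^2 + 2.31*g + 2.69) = -4.158*g^4 - 8.0904*g^3 + 0.101700000000001*g^2 + 6.9553*g + 4.6537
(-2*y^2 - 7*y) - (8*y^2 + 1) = -10*y^2 - 7*y - 1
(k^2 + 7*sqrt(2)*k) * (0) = 0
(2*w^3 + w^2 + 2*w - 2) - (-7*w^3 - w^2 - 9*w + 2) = 9*w^3 + 2*w^2 + 11*w - 4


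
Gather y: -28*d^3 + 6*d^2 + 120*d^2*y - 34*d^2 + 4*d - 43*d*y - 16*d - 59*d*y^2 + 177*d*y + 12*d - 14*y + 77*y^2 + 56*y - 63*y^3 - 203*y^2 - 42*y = -28*d^3 - 28*d^2 - 63*y^3 + y^2*(-59*d - 126) + y*(120*d^2 + 134*d)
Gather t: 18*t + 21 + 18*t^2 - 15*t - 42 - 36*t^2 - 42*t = -18*t^2 - 39*t - 21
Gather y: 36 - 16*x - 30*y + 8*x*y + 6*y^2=-16*x + 6*y^2 + y*(8*x - 30) + 36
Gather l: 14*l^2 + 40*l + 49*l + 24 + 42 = 14*l^2 + 89*l + 66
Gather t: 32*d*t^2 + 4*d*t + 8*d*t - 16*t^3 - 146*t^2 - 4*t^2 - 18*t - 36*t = -16*t^3 + t^2*(32*d - 150) + t*(12*d - 54)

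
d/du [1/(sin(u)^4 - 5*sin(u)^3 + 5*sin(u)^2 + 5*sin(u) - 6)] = (-4*sin(u)^3 + 15*sin(u)^2 - 10*sin(u) - 5)/((sin(u) - 3)^2*(sin(u) - 2)^2*cos(u)^3)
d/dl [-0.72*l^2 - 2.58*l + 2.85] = -1.44*l - 2.58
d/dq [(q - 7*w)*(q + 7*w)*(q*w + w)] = w*(3*q^2 + 2*q - 49*w^2)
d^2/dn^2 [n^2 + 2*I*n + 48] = 2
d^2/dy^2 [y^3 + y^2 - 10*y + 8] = 6*y + 2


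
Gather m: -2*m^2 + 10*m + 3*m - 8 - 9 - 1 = -2*m^2 + 13*m - 18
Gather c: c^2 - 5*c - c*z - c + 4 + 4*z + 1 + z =c^2 + c*(-z - 6) + 5*z + 5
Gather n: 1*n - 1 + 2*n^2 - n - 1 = 2*n^2 - 2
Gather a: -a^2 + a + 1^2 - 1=-a^2 + a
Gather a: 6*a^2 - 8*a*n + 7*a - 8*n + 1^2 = 6*a^2 + a*(7 - 8*n) - 8*n + 1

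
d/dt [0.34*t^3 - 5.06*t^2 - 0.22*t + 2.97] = 1.02*t^2 - 10.12*t - 0.22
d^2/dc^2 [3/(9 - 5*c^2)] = 90*(-5*c^2 - 3)/(5*c^2 - 9)^3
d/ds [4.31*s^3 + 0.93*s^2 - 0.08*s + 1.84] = 12.93*s^2 + 1.86*s - 0.08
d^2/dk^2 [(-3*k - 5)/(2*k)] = -5/k^3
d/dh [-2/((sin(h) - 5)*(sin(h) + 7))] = 4*(sin(h) + 1)*cos(h)/((sin(h) - 5)^2*(sin(h) + 7)^2)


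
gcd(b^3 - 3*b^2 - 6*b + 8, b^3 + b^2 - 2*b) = b^2 + b - 2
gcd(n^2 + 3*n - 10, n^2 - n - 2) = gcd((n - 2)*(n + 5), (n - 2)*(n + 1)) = n - 2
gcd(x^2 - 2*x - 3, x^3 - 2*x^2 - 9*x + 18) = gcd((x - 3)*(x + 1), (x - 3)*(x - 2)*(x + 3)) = x - 3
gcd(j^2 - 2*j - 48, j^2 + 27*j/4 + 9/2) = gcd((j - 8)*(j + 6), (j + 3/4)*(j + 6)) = j + 6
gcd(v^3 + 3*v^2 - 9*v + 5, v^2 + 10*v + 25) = v + 5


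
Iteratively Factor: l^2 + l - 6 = (l + 3)*(l - 2)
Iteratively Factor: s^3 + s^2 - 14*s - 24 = (s + 2)*(s^2 - s - 12) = (s - 4)*(s + 2)*(s + 3)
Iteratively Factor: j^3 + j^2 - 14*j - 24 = (j - 4)*(j^2 + 5*j + 6) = (j - 4)*(j + 3)*(j + 2)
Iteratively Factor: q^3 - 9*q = (q + 3)*(q^2 - 3*q) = q*(q + 3)*(q - 3)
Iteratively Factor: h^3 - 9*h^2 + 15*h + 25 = (h - 5)*(h^2 - 4*h - 5) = (h - 5)^2*(h + 1)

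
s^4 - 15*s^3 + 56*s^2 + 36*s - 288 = (s - 8)*(s - 6)*(s - 3)*(s + 2)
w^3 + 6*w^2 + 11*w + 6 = (w + 1)*(w + 2)*(w + 3)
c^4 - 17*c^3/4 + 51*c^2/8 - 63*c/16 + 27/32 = (c - 3/2)^2*(c - 3/4)*(c - 1/2)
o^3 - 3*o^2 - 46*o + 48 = (o - 8)*(o - 1)*(o + 6)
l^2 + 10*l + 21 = (l + 3)*(l + 7)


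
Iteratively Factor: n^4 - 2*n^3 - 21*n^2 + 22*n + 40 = (n + 1)*(n^3 - 3*n^2 - 18*n + 40) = (n + 1)*(n + 4)*(n^2 - 7*n + 10) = (n - 5)*(n + 1)*(n + 4)*(n - 2)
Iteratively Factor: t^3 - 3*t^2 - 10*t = (t + 2)*(t^2 - 5*t) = (t - 5)*(t + 2)*(t)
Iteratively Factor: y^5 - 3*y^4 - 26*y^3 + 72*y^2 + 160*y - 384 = (y - 4)*(y^4 + y^3 - 22*y^2 - 16*y + 96) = (y - 4)*(y + 3)*(y^3 - 2*y^2 - 16*y + 32) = (y - 4)*(y - 2)*(y + 3)*(y^2 - 16) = (y - 4)*(y - 2)*(y + 3)*(y + 4)*(y - 4)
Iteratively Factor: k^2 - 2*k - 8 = (k - 4)*(k + 2)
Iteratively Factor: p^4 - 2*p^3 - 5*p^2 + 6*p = (p + 2)*(p^3 - 4*p^2 + 3*p) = (p - 3)*(p + 2)*(p^2 - p) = (p - 3)*(p - 1)*(p + 2)*(p)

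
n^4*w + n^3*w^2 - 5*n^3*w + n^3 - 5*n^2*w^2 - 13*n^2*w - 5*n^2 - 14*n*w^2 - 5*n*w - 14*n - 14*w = (n - 7)*(n + 2)*(n + w)*(n*w + 1)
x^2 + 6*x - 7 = (x - 1)*(x + 7)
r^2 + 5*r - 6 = (r - 1)*(r + 6)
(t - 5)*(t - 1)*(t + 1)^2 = t^4 - 4*t^3 - 6*t^2 + 4*t + 5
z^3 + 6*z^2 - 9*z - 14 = (z - 2)*(z + 1)*(z + 7)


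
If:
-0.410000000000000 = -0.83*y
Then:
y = 0.49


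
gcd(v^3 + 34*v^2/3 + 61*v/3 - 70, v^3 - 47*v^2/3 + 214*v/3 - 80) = v - 5/3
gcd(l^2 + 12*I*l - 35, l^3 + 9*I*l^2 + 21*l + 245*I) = l + 7*I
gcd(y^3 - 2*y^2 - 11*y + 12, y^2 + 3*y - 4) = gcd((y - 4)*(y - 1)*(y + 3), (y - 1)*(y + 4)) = y - 1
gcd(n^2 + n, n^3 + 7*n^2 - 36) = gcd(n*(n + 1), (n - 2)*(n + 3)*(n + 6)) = 1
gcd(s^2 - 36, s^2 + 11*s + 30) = s + 6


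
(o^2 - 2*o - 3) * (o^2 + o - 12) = o^4 - o^3 - 17*o^2 + 21*o + 36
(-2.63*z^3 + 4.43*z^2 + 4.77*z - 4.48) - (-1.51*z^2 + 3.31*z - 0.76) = -2.63*z^3 + 5.94*z^2 + 1.46*z - 3.72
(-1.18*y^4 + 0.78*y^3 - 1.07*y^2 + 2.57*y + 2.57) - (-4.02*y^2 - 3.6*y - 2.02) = -1.18*y^4 + 0.78*y^3 + 2.95*y^2 + 6.17*y + 4.59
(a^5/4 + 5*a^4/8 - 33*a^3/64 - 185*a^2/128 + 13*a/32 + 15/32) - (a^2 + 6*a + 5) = a^5/4 + 5*a^4/8 - 33*a^3/64 - 313*a^2/128 - 179*a/32 - 145/32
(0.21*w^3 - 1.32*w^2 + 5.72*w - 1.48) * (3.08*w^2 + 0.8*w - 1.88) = 0.6468*w^5 - 3.8976*w^4 + 16.1668*w^3 + 2.4992*w^2 - 11.9376*w + 2.7824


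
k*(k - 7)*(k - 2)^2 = k^4 - 11*k^3 + 32*k^2 - 28*k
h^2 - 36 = (h - 6)*(h + 6)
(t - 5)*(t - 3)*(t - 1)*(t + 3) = t^4 - 6*t^3 - 4*t^2 + 54*t - 45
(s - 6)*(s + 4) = s^2 - 2*s - 24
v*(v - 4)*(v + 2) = v^3 - 2*v^2 - 8*v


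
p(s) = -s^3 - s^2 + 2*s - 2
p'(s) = -3*s^2 - 2*s + 2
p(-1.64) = -3.56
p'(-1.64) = -2.79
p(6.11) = -255.21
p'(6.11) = -122.22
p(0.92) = -1.79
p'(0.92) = -2.38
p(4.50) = -104.38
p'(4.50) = -67.75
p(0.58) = -1.37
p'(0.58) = -0.17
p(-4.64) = 67.09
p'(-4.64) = -53.31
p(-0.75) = -3.64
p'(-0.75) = 1.81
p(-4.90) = 81.84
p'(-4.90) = -60.23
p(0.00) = -2.00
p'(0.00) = 2.00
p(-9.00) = 628.00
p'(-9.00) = -223.00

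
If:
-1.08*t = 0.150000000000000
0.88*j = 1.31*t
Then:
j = -0.21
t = -0.14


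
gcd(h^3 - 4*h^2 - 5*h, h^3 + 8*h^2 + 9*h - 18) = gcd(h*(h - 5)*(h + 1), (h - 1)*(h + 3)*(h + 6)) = 1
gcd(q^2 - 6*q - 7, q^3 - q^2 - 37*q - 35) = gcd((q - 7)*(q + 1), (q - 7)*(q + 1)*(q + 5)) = q^2 - 6*q - 7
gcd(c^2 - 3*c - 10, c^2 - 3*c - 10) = c^2 - 3*c - 10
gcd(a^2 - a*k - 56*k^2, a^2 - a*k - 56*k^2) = a^2 - a*k - 56*k^2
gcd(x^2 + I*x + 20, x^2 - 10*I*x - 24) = x - 4*I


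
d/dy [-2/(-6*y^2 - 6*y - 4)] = 3*(-2*y - 1)/(3*y^2 + 3*y + 2)^2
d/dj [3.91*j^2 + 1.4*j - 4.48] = 7.82*j + 1.4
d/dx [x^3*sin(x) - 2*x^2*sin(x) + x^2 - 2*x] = x^3*cos(x) + 3*x^2*sin(x) - 2*x^2*cos(x) - 4*x*sin(x) + 2*x - 2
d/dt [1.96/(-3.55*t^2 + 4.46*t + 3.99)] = (13.916*t - 8.7416)/(-3.55*t^2 + 4.46*t + 3.99)^2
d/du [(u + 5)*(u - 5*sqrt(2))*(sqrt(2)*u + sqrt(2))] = 3*sqrt(2)*u^2 - 20*u + 12*sqrt(2)*u - 60 + 5*sqrt(2)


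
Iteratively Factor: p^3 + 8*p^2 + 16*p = (p + 4)*(p^2 + 4*p) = p*(p + 4)*(p + 4)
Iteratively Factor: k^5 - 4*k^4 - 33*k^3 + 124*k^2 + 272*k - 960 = (k - 5)*(k^4 + k^3 - 28*k^2 - 16*k + 192) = (k - 5)*(k - 3)*(k^3 + 4*k^2 - 16*k - 64) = (k - 5)*(k - 4)*(k - 3)*(k^2 + 8*k + 16) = (k - 5)*(k - 4)*(k - 3)*(k + 4)*(k + 4)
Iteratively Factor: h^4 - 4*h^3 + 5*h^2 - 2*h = (h - 1)*(h^3 - 3*h^2 + 2*h) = (h - 1)^2*(h^2 - 2*h) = (h - 2)*(h - 1)^2*(h)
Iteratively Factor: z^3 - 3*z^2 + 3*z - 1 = (z - 1)*(z^2 - 2*z + 1) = (z - 1)^2*(z - 1)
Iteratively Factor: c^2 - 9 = (c + 3)*(c - 3)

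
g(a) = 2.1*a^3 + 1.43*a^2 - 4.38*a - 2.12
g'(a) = 6.3*a^2 + 2.86*a - 4.38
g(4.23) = 163.88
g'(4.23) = 120.44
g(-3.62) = -67.14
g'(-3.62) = 67.82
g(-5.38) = -264.18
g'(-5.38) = 162.58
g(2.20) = 17.53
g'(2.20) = 32.40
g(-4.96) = -201.47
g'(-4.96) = 136.42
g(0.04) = -2.29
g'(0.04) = -4.26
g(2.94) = 50.73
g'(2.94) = 58.48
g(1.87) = 8.42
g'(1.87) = 23.00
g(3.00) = 54.31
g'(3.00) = 60.90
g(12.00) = 3780.04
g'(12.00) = 937.14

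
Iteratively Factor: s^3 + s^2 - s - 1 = (s + 1)*(s^2 - 1) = (s - 1)*(s + 1)*(s + 1)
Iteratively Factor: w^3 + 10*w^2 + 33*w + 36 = (w + 4)*(w^2 + 6*w + 9) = (w + 3)*(w + 4)*(w + 3)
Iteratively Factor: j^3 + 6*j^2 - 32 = (j + 4)*(j^2 + 2*j - 8) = (j - 2)*(j + 4)*(j + 4)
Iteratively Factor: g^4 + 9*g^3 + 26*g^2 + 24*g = (g + 2)*(g^3 + 7*g^2 + 12*g) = (g + 2)*(g + 3)*(g^2 + 4*g) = g*(g + 2)*(g + 3)*(g + 4)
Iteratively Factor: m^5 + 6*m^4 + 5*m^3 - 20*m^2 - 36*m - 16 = (m - 2)*(m^4 + 8*m^3 + 21*m^2 + 22*m + 8) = (m - 2)*(m + 1)*(m^3 + 7*m^2 + 14*m + 8) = (m - 2)*(m + 1)*(m + 2)*(m^2 + 5*m + 4) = (m - 2)*(m + 1)*(m + 2)*(m + 4)*(m + 1)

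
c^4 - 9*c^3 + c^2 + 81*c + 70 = (c - 7)*(c - 5)*(c + 1)*(c + 2)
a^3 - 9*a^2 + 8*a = a*(a - 8)*(a - 1)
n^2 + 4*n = n*(n + 4)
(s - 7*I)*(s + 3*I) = s^2 - 4*I*s + 21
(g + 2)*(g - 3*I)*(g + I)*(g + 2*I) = g^4 + 2*g^3 + 7*g^2 + 14*g + 6*I*g + 12*I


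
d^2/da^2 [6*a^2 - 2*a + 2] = 12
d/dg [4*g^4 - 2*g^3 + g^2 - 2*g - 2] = 16*g^3 - 6*g^2 + 2*g - 2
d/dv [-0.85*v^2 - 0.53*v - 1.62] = -1.7*v - 0.53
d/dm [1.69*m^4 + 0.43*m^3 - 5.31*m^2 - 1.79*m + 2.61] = 6.76*m^3 + 1.29*m^2 - 10.62*m - 1.79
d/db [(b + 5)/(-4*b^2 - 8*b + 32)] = (-b^2 - 2*b + 2*(b + 1)*(b + 5) + 8)/(4*(b^2 + 2*b - 8)^2)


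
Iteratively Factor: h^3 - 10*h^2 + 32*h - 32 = (h - 4)*(h^2 - 6*h + 8) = (h - 4)^2*(h - 2)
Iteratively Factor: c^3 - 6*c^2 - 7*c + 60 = (c - 5)*(c^2 - c - 12) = (c - 5)*(c - 4)*(c + 3)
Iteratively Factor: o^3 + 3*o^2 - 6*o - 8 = (o - 2)*(o^2 + 5*o + 4) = (o - 2)*(o + 1)*(o + 4)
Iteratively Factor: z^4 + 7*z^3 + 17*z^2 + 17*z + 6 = (z + 3)*(z^3 + 4*z^2 + 5*z + 2) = (z + 1)*(z + 3)*(z^2 + 3*z + 2) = (z + 1)*(z + 2)*(z + 3)*(z + 1)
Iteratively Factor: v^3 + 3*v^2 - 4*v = (v + 4)*(v^2 - v) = (v - 1)*(v + 4)*(v)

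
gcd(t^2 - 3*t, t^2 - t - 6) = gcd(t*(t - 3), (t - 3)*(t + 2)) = t - 3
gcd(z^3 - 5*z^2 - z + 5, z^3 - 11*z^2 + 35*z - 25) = z^2 - 6*z + 5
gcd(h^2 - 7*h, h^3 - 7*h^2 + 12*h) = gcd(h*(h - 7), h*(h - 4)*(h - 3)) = h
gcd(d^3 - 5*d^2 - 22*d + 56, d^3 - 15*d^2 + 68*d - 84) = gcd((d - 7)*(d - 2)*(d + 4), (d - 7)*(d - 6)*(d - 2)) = d^2 - 9*d + 14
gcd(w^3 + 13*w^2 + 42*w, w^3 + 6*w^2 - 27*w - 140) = w + 7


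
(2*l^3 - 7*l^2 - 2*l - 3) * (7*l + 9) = 14*l^4 - 31*l^3 - 77*l^2 - 39*l - 27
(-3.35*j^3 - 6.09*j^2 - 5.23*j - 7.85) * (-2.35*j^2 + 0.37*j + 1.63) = 7.8725*j^5 + 13.072*j^4 + 4.5767*j^3 + 6.5857*j^2 - 11.4294*j - 12.7955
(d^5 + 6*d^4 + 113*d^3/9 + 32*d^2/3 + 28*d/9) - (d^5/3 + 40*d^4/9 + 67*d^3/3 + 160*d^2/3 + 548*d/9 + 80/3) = 2*d^5/3 + 14*d^4/9 - 88*d^3/9 - 128*d^2/3 - 520*d/9 - 80/3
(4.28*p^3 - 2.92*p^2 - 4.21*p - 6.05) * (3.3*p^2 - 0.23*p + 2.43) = 14.124*p^5 - 10.6204*p^4 - 2.821*p^3 - 26.0923*p^2 - 8.8388*p - 14.7015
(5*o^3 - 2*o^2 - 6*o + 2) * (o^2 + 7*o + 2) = 5*o^5 + 33*o^4 - 10*o^3 - 44*o^2 + 2*o + 4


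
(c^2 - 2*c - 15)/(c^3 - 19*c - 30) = 1/(c + 2)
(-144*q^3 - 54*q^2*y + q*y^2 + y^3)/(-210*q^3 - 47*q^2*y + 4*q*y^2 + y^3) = (-24*q^2 - 5*q*y + y^2)/(-35*q^2 - 2*q*y + y^2)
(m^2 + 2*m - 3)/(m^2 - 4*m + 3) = (m + 3)/(m - 3)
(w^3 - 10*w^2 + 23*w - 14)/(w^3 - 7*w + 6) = (w - 7)/(w + 3)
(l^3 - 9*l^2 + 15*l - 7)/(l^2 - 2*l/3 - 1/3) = 3*(l^2 - 8*l + 7)/(3*l + 1)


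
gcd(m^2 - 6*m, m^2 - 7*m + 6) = m - 6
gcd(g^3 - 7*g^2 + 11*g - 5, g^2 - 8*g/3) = 1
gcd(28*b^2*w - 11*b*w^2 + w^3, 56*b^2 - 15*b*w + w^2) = -7*b + w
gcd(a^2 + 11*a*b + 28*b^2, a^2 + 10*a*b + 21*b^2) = a + 7*b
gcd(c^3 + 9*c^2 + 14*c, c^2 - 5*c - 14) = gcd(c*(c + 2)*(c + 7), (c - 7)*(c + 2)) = c + 2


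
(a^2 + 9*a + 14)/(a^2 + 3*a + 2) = (a + 7)/(a + 1)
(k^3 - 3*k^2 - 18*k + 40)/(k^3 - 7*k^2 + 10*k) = (k + 4)/k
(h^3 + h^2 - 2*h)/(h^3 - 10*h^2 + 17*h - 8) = h*(h + 2)/(h^2 - 9*h + 8)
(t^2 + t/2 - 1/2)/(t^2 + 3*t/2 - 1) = (t + 1)/(t + 2)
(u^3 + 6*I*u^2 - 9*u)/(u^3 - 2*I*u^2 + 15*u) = (u + 3*I)/(u - 5*I)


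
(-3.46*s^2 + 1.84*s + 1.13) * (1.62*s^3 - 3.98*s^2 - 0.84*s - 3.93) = -5.6052*s^5 + 16.7516*s^4 - 2.5862*s^3 + 7.5548*s^2 - 8.1804*s - 4.4409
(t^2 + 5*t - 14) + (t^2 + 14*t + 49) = 2*t^2 + 19*t + 35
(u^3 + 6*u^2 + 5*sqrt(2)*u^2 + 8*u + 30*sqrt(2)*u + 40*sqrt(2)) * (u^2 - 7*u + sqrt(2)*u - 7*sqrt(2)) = u^5 - u^4 + 6*sqrt(2)*u^4 - 24*u^3 - 6*sqrt(2)*u^3 - 204*sqrt(2)*u^2 - 66*u^2 - 336*sqrt(2)*u - 340*u - 560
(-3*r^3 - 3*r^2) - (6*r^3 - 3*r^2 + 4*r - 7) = -9*r^3 - 4*r + 7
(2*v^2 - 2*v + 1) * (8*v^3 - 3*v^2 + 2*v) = 16*v^5 - 22*v^4 + 18*v^3 - 7*v^2 + 2*v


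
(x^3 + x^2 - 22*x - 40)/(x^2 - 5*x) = x + 6 + 8/x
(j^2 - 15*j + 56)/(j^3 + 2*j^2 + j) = (j^2 - 15*j + 56)/(j*(j^2 + 2*j + 1))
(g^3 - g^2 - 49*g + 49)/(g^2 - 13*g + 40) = (g^3 - g^2 - 49*g + 49)/(g^2 - 13*g + 40)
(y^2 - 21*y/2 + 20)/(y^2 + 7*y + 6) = (y^2 - 21*y/2 + 20)/(y^2 + 7*y + 6)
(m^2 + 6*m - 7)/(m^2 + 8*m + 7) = (m - 1)/(m + 1)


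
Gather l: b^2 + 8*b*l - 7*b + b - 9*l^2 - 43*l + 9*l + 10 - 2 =b^2 - 6*b - 9*l^2 + l*(8*b - 34) + 8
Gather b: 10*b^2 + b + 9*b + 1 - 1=10*b^2 + 10*b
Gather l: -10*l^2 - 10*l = -10*l^2 - 10*l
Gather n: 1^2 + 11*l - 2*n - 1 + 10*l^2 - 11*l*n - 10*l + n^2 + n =10*l^2 + l + n^2 + n*(-11*l - 1)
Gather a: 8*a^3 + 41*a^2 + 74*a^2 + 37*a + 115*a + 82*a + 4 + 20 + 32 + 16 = 8*a^3 + 115*a^2 + 234*a + 72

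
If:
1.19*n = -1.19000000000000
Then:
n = -1.00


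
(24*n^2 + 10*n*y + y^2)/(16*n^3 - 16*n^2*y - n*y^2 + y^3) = (6*n + y)/(4*n^2 - 5*n*y + y^2)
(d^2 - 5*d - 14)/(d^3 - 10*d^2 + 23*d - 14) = (d + 2)/(d^2 - 3*d + 2)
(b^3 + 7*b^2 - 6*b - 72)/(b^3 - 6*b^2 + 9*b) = (b^2 + 10*b + 24)/(b*(b - 3))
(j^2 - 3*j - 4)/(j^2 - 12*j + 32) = (j + 1)/(j - 8)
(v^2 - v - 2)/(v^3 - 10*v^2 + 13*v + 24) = (v - 2)/(v^2 - 11*v + 24)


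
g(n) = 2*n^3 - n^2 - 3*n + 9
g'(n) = 6*n^2 - 2*n - 3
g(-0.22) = 9.59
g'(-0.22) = -2.27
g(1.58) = 9.65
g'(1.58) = 8.82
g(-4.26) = -150.99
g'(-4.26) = 114.41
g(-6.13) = -470.88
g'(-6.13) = 234.72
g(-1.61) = 2.89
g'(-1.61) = 15.77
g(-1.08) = 8.55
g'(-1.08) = 6.16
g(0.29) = 8.09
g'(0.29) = -3.08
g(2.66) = 31.59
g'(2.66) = 34.13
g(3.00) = 45.00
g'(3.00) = 45.00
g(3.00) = 45.00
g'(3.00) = 45.00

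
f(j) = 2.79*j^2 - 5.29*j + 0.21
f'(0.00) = -5.29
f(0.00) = 0.21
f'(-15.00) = -88.99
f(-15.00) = 707.31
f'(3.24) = 12.79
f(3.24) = 12.36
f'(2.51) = 8.72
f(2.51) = 4.51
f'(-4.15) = -28.45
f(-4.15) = 70.21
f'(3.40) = 13.68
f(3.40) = 14.48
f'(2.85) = 10.61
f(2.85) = 7.80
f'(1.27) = 1.80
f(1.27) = -2.01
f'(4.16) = 17.92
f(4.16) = 26.49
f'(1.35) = 2.24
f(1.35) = -1.85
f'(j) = 5.58*j - 5.29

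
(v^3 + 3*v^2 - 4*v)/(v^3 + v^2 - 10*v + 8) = v/(v - 2)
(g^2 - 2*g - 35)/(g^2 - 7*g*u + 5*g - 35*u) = (7 - g)/(-g + 7*u)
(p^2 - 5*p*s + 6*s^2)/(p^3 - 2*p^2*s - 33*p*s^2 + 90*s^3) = (p - 2*s)/(p^2 + p*s - 30*s^2)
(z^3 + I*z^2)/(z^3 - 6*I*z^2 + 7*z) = z/(z - 7*I)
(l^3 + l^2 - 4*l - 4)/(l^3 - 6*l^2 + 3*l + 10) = (l + 2)/(l - 5)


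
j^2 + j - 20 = (j - 4)*(j + 5)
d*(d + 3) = d^2 + 3*d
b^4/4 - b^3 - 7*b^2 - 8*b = b*(b/2 + 1)^2*(b - 8)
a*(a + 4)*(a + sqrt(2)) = a^3 + sqrt(2)*a^2 + 4*a^2 + 4*sqrt(2)*a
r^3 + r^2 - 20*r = r*(r - 4)*(r + 5)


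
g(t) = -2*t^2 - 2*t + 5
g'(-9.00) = 34.00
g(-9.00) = -139.00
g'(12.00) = -50.00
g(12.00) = -307.00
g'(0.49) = -3.96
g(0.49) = 3.54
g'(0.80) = -5.20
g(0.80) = 2.12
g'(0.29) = -3.16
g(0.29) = 4.25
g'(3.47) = -15.88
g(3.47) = -26.02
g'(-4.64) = 16.56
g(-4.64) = -28.78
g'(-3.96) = 13.84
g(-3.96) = -18.44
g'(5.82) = -25.28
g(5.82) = -74.38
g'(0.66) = -4.64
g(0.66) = 2.81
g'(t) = -4*t - 2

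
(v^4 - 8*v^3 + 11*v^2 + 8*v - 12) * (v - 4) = v^5 - 12*v^4 + 43*v^3 - 36*v^2 - 44*v + 48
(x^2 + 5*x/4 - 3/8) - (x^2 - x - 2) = 9*x/4 + 13/8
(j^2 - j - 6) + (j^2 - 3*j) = 2*j^2 - 4*j - 6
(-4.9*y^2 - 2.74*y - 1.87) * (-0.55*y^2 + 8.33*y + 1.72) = 2.695*y^4 - 39.31*y^3 - 30.2237*y^2 - 20.2899*y - 3.2164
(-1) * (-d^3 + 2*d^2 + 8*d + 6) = d^3 - 2*d^2 - 8*d - 6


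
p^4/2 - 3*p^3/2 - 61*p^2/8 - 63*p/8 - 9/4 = (p/2 + 1/2)*(p - 6)*(p + 1/2)*(p + 3/2)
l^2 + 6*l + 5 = (l + 1)*(l + 5)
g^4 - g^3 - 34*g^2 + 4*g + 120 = (g - 6)*(g - 2)*(g + 2)*(g + 5)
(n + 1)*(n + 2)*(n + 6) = n^3 + 9*n^2 + 20*n + 12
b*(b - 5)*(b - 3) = b^3 - 8*b^2 + 15*b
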